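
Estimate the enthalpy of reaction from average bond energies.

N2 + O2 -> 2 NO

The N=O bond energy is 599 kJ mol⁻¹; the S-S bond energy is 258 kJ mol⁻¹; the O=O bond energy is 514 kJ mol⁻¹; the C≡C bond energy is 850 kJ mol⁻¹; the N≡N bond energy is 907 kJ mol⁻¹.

Bonds broken (reactants):
  N≡N: 1 × 907 = 907
  O=O: 1 × 514 = 514
  Σ(broken) = 1421 kJ
Bonds formed (products):
  N=O: 2 × 599 = 1198
  Σ(formed) = 1198 kJ
ΔH = Σ(broken) − Σ(formed) = 1421 − 1198 = +223 kJ

ΔH ≈ +223 kJ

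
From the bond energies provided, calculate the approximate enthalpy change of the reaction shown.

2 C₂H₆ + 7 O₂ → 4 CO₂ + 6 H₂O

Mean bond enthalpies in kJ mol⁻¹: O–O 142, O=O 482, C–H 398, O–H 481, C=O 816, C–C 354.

ΔH ≈ −3442 kJ

Bonds broken (reactants):
  C–C: 2 × 354 = 708
  C–H: 12 × 398 = 4776
  O=O: 7 × 482 = 3374
  Σ(broken) = 8858 kJ
Bonds formed (products):
  C=O: 8 × 816 = 6528
  O–H: 12 × 481 = 5772
  Σ(formed) = 12300 kJ
ΔH = Σ(broken) − Σ(formed) = 8858 − 12300 = −3442 kJ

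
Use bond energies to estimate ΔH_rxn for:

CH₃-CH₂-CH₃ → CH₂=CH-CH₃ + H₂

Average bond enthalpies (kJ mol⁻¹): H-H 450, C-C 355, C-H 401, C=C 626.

Bonds broken (reactants):
  C-C: 2 × 355 = 710
  C-H: 8 × 401 = 3208
  Σ(broken) = 3918 kJ
Bonds formed (products):
  C-C: 1 × 355 = 355
  C-H: 6 × 401 = 2406
  C=C: 1 × 626 = 626
  H-H: 1 × 450 = 450
  Σ(formed) = 3837 kJ
ΔH = Σ(broken) − Σ(formed) = 3918 − 3837 = +81 kJ

ΔH ≈ +81 kJ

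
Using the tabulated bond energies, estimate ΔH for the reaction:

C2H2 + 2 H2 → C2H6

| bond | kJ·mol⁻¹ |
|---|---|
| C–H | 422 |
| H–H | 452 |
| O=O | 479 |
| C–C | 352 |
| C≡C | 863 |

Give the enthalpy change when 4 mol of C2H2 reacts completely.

Bonds broken (reactants):
  C≡C: 1 × 863 = 863
  C–H: 2 × 422 = 844
  H–H: 2 × 452 = 904
  Σ(broken) = 2611 kJ
Bonds formed (products):
  C–C: 1 × 352 = 352
  C–H: 6 × 422 = 2532
  Σ(formed) = 2884 kJ
ΔH = Σ(broken) − Σ(formed) = 2611 − 2884 = −273 kJ
For 4× the reaction as written: 4 × (−273) = −1092 kJ

ΔH = −1092 kJ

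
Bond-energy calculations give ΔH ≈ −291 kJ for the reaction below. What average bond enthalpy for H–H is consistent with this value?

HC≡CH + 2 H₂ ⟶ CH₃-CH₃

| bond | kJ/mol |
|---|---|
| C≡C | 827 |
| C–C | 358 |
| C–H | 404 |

D(H–H) ≈ 428 kJ/mol

Let D be the H–H bond energy.
Σ(broken) = 1×827 + 2×404 + 2×D = 1635 + 2D
Σ(formed) = 1×358 + 6×404 = 2782
ΔH = Σ(broken) − Σ(formed) = (1635 + 2D) − (2782) = −1147 + 2D
Setting this equal to −291 kJ gives 2D = 856, so D = 428 kJ/mol.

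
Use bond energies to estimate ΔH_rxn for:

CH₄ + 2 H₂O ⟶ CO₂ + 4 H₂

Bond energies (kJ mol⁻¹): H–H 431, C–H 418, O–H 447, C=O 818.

ΔH ≈ +100 kJ

Bonds broken (reactants):
  C–H: 4 × 418 = 1672
  O–H: 4 × 447 = 1788
  Σ(broken) = 3460 kJ
Bonds formed (products):
  C=O: 2 × 818 = 1636
  H–H: 4 × 431 = 1724
  Σ(formed) = 3360 kJ
ΔH = Σ(broken) − Σ(formed) = 3460 − 3360 = +100 kJ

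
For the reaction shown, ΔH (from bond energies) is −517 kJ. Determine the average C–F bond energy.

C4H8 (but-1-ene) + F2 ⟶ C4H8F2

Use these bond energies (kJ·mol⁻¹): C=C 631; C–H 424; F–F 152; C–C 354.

D(C–F) ≈ 473 kJ/mol

Let D be the C–F bond energy.
Σ(broken) = 2×354 + 8×424 + 1×631 + 1×152 = 4883
Σ(formed) = 3×354 + 2×D + 8×424 = 4454 + 2D
ΔH = Σ(broken) − Σ(formed) = (4883) − (4454 + 2D) = +429 − 2D
Setting this equal to −517 kJ gives 2D = 946, so D = 473 kJ/mol.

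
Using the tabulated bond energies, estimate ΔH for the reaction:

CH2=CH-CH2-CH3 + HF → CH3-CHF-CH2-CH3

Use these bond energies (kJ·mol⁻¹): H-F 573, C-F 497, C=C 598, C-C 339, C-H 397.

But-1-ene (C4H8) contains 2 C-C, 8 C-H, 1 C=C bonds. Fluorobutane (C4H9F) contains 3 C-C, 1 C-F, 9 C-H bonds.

Bonds broken (reactants):
  C-C: 2 × 339 = 678
  C-H: 8 × 397 = 3176
  C=C: 1 × 598 = 598
  H-F: 1 × 573 = 573
  Σ(broken) = 5025 kJ
Bonds formed (products):
  C-C: 3 × 339 = 1017
  C-F: 1 × 497 = 497
  C-H: 9 × 397 = 3573
  Σ(formed) = 5087 kJ
ΔH = Σ(broken) − Σ(formed) = 5025 − 5087 = −62 kJ

ΔH ≈ −62 kJ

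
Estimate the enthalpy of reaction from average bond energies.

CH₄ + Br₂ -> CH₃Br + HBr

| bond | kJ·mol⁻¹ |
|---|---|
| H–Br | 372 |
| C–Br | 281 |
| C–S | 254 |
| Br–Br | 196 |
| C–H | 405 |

ΔH ≈ −52 kJ

Bonds broken (reactants):
  Br–Br: 1 × 196 = 196
  C–H: 4 × 405 = 1620
  Σ(broken) = 1816 kJ
Bonds formed (products):
  C–Br: 1 × 281 = 281
  C–H: 3 × 405 = 1215
  H–Br: 1 × 372 = 372
  Σ(formed) = 1868 kJ
ΔH = Σ(broken) − Σ(formed) = 1816 − 1868 = −52 kJ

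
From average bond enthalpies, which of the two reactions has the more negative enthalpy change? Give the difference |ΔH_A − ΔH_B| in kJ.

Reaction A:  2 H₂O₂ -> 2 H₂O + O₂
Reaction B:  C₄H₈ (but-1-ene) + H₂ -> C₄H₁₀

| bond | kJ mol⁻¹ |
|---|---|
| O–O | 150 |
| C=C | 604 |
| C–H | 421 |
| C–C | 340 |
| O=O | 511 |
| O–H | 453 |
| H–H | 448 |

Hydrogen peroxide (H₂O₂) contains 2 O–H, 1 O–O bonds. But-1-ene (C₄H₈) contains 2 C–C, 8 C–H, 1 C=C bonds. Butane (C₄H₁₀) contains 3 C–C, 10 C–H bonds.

Reaction A:
  Bonds broken (reactants):
    O–H: 4 × 453 = 1812
    O–O: 2 × 150 = 300
    Σ(broken) = 2112 kJ
  Bonds formed (products):
    O–H: 4 × 453 = 1812
    O=O: 1 × 511 = 511
    Σ(formed) = 2323 kJ
  ΔH_A = 2112 − 2323 = −211 kJ
Reaction B:
  Bonds broken (reactants):
    C–C: 2 × 340 = 680
    C–H: 8 × 421 = 3368
    C=C: 1 × 604 = 604
    H–H: 1 × 448 = 448
    Σ(broken) = 5100 kJ
  Bonds formed (products):
    C–C: 3 × 340 = 1020
    C–H: 10 × 421 = 4210
    Σ(formed) = 5230 kJ
  ΔH_B = 5100 − 5230 = −130 kJ
ΔH_A − ΔH_B = −81 kJ, so reaction A has the more negative ΔH; |ΔH_A − ΔH_B| = 81 kJ.

Reaction A, by 81 kJ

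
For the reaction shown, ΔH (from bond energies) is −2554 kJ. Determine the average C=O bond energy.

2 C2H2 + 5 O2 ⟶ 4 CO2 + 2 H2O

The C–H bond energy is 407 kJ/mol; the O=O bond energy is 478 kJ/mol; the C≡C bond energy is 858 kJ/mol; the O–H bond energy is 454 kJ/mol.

D(C=O) ≈ 809 kJ/mol

Let D be the C=O bond energy.
Σ(broken) = 2×858 + 4×407 + 5×478 = 5734
Σ(formed) = 8×D + 4×454 = 1816 + 8D
ΔH = Σ(broken) − Σ(formed) = (5734) − (1816 + 8D) = +3918 − 8D
Setting this equal to −2554 kJ gives 8D = 6472, so D = 809 kJ/mol.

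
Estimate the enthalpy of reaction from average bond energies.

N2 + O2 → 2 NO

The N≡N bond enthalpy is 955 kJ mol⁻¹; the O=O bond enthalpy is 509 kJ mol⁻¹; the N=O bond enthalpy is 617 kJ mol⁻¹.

ΔH ≈ +230 kJ

Bonds broken (reactants):
  N≡N: 1 × 955 = 955
  O=O: 1 × 509 = 509
  Σ(broken) = 1464 kJ
Bonds formed (products):
  N=O: 2 × 617 = 1234
  Σ(formed) = 1234 kJ
ΔH = Σ(broken) − Σ(formed) = 1464 − 1234 = +230 kJ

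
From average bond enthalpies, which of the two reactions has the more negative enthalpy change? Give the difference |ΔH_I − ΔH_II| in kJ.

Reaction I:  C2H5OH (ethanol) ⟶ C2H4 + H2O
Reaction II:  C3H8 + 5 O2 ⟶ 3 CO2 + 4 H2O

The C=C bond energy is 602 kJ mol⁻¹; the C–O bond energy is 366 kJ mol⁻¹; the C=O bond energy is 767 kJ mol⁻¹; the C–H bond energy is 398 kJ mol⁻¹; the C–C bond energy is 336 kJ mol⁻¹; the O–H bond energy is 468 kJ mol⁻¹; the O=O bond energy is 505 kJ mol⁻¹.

Reaction II, by 1995 kJ

Reaction I:
  Bonds broken (reactants):
    C–C: 1 × 336 = 336
    C–H: 5 × 398 = 1990
    C–O: 1 × 366 = 366
    O–H: 1 × 468 = 468
    Σ(broken) = 3160 kJ
  Bonds formed (products):
    C–H: 4 × 398 = 1592
    C=C: 1 × 602 = 602
    O–H: 2 × 468 = 936
    Σ(formed) = 3130 kJ
  ΔH_I = 3160 − 3130 = +30 kJ
Reaction II:
  Bonds broken (reactants):
    C–C: 2 × 336 = 672
    C–H: 8 × 398 = 3184
    O=O: 5 × 505 = 2525
    Σ(broken) = 6381 kJ
  Bonds formed (products):
    C=O: 6 × 767 = 4602
    O–H: 8 × 468 = 3744
    Σ(formed) = 8346 kJ
  ΔH_II = 6381 − 8346 = −1965 kJ
ΔH_I − ΔH_II = +1995 kJ, so reaction II has the more negative ΔH; |ΔH_I − ΔH_II| = 1995 kJ.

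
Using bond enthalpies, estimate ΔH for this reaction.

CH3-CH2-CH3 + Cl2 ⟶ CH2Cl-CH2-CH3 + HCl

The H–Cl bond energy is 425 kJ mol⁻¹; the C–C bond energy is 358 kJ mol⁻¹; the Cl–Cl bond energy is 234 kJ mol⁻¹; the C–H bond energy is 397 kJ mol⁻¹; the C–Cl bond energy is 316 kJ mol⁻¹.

ΔH ≈ −110 kJ

Bonds broken (reactants):
  C–C: 2 × 358 = 716
  C–H: 8 × 397 = 3176
  Cl–Cl: 1 × 234 = 234
  Σ(broken) = 4126 kJ
Bonds formed (products):
  C–C: 2 × 358 = 716
  C–Cl: 1 × 316 = 316
  C–H: 7 × 397 = 2779
  H–Cl: 1 × 425 = 425
  Σ(formed) = 4236 kJ
ΔH = Σ(broken) − Σ(formed) = 4126 − 4236 = −110 kJ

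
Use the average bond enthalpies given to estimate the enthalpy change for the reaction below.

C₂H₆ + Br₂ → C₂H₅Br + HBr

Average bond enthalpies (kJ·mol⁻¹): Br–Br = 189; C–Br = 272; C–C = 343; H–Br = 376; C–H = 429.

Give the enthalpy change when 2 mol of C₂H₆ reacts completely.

ΔH = −60 kJ

Bonds broken (reactants):
  Br–Br: 1 × 189 = 189
  C–C: 1 × 343 = 343
  C–H: 6 × 429 = 2574
  Σ(broken) = 3106 kJ
Bonds formed (products):
  C–Br: 1 × 272 = 272
  C–C: 1 × 343 = 343
  C–H: 5 × 429 = 2145
  H–Br: 1 × 376 = 376
  Σ(formed) = 3136 kJ
ΔH = Σ(broken) − Σ(formed) = 3106 − 3136 = −30 kJ
For 2× the reaction as written: 2 × (−30) = −60 kJ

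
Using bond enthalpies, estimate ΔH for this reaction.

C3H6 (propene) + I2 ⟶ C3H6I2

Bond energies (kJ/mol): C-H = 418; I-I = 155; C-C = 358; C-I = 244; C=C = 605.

Bonds broken (reactants):
  C-C: 1 × 358 = 358
  C-H: 6 × 418 = 2508
  C=C: 1 × 605 = 605
  I-I: 1 × 155 = 155
  Σ(broken) = 3626 kJ
Bonds formed (products):
  C-C: 2 × 358 = 716
  C-H: 6 × 418 = 2508
  C-I: 2 × 244 = 488
  Σ(formed) = 3712 kJ
ΔH = Σ(broken) − Σ(formed) = 3626 − 3712 = −86 kJ

ΔH ≈ −86 kJ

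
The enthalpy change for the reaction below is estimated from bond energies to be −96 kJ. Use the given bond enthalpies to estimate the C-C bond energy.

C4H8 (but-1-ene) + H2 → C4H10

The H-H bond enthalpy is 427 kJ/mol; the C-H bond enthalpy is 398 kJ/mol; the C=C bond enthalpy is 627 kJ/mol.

Let D be the C-C bond energy.
Σ(broken) = 2×D + 8×398 + 1×627 + 1×427 = 4238 + 2D
Σ(formed) = 3×D + 10×398 = 3980 + 3D
ΔH = Σ(broken) − Σ(formed) = (4238 + 2D) − (3980 + 3D) = +258 − D
Setting this equal to −96 kJ gives D = 354 kJ/mol.

D(C-C) ≈ 354 kJ/mol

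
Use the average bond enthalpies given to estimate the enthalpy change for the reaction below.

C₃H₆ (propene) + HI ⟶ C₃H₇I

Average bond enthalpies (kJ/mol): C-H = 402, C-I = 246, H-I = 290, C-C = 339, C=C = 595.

Bonds broken (reactants):
  C-C: 1 × 339 = 339
  C-H: 6 × 402 = 2412
  C=C: 1 × 595 = 595
  H-I: 1 × 290 = 290
  Σ(broken) = 3636 kJ
Bonds formed (products):
  C-C: 2 × 339 = 678
  C-H: 7 × 402 = 2814
  C-I: 1 × 246 = 246
  Σ(formed) = 3738 kJ
ΔH = Σ(broken) − Σ(formed) = 3636 − 3738 = −102 kJ

ΔH ≈ −102 kJ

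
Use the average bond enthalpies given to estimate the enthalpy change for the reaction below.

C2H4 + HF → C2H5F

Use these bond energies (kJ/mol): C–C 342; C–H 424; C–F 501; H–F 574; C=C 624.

Bonds broken (reactants):
  C–H: 4 × 424 = 1696
  C=C: 1 × 624 = 624
  H–F: 1 × 574 = 574
  Σ(broken) = 2894 kJ
Bonds formed (products):
  C–C: 1 × 342 = 342
  C–F: 1 × 501 = 501
  C–H: 5 × 424 = 2120
  Σ(formed) = 2963 kJ
ΔH = Σ(broken) − Σ(formed) = 2894 − 2963 = −69 kJ

ΔH ≈ −69 kJ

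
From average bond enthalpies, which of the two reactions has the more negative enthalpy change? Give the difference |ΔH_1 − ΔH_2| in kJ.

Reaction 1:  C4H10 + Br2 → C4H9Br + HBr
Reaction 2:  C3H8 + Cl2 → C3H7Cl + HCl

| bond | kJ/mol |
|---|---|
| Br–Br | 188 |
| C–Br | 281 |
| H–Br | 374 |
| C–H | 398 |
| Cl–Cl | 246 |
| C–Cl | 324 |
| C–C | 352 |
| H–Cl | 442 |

Reaction 2, by 53 kJ

Reaction 1:
  Bonds broken (reactants):
    Br–Br: 1 × 188 = 188
    C–C: 3 × 352 = 1056
    C–H: 10 × 398 = 3980
    Σ(broken) = 5224 kJ
  Bonds formed (products):
    C–Br: 1 × 281 = 281
    C–C: 3 × 352 = 1056
    C–H: 9 × 398 = 3582
    H–Br: 1 × 374 = 374
    Σ(formed) = 5293 kJ
  ΔH_1 = 5224 − 5293 = −69 kJ
Reaction 2:
  Bonds broken (reactants):
    C–C: 2 × 352 = 704
    C–H: 8 × 398 = 3184
    Cl–Cl: 1 × 246 = 246
    Σ(broken) = 4134 kJ
  Bonds formed (products):
    C–C: 2 × 352 = 704
    C–Cl: 1 × 324 = 324
    C–H: 7 × 398 = 2786
    H–Cl: 1 × 442 = 442
    Σ(formed) = 4256 kJ
  ΔH_2 = 4134 − 4256 = −122 kJ
ΔH_1 − ΔH_2 = +53 kJ, so reaction 2 has the more negative ΔH; |ΔH_1 − ΔH_2| = 53 kJ.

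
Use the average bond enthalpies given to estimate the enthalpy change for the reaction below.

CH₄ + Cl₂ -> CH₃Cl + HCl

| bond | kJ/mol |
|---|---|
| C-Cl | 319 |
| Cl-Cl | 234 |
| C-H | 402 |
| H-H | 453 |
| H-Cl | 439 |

ΔH ≈ −122 kJ

Bonds broken (reactants):
  C-H: 4 × 402 = 1608
  Cl-Cl: 1 × 234 = 234
  Σ(broken) = 1842 kJ
Bonds formed (products):
  C-Cl: 1 × 319 = 319
  C-H: 3 × 402 = 1206
  H-Cl: 1 × 439 = 439
  Σ(formed) = 1964 kJ
ΔH = Σ(broken) − Σ(formed) = 1842 − 1964 = −122 kJ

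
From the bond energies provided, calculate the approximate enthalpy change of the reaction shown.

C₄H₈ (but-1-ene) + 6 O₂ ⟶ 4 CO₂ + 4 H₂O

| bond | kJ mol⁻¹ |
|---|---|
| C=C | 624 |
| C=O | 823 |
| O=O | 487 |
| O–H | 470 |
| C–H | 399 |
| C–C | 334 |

Bonds broken (reactants):
  C–C: 2 × 334 = 668
  C–H: 8 × 399 = 3192
  C=C: 1 × 624 = 624
  O=O: 6 × 487 = 2922
  Σ(broken) = 7406 kJ
Bonds formed (products):
  C=O: 8 × 823 = 6584
  O–H: 8 × 470 = 3760
  Σ(formed) = 10344 kJ
ΔH = Σ(broken) − Σ(formed) = 7406 − 10344 = −2938 kJ

ΔH ≈ −2938 kJ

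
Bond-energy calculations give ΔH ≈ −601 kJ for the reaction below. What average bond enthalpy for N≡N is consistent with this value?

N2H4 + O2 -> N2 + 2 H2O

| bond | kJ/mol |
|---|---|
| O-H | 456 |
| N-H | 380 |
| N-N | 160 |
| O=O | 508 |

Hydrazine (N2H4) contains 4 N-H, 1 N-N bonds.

D(N≡N) ≈ 965 kJ/mol

Let D be the N≡N bond energy.
Σ(broken) = 4×380 + 1×160 + 1×508 = 2188
Σ(formed) = 1×D + 4×456 = 1824 + D
ΔH = Σ(broken) − Σ(formed) = (2188) − (1824 + D) = +364 − D
Setting this equal to −601 kJ gives D = 965 kJ/mol.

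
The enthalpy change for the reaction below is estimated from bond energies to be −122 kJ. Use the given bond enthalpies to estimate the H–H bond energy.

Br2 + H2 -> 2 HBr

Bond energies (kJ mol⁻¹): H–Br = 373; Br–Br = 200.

D(H–H) ≈ 424 kJ/mol

Let D be the H–H bond energy.
Σ(broken) = 1×200 + 1×D = 200 + D
Σ(formed) = 2×373 = 746
ΔH = Σ(broken) − Σ(formed) = (200 + D) − (746) = −546 + D
Setting this equal to −122 kJ gives D = 424 kJ/mol.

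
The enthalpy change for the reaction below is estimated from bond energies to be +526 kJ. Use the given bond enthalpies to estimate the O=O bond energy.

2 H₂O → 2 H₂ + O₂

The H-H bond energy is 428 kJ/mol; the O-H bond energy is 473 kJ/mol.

D(O=O) ≈ 510 kJ/mol

Let D be the O=O bond energy.
Σ(broken) = 4×473 = 1892
Σ(formed) = 2×428 + 1×D = 856 + D
ΔH = Σ(broken) − Σ(formed) = (1892) − (856 + D) = +1036 − D
Setting this equal to +526 kJ gives D = 510 kJ/mol.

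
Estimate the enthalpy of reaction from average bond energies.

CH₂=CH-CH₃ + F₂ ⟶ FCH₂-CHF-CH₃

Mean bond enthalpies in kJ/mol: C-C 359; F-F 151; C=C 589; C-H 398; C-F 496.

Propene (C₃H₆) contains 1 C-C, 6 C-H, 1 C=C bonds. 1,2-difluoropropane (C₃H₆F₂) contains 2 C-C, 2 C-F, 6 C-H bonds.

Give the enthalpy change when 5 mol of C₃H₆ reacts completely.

ΔH = −3055 kJ

Bonds broken (reactants):
  C-C: 1 × 359 = 359
  C-H: 6 × 398 = 2388
  C=C: 1 × 589 = 589
  F-F: 1 × 151 = 151
  Σ(broken) = 3487 kJ
Bonds formed (products):
  C-C: 2 × 359 = 718
  C-F: 2 × 496 = 992
  C-H: 6 × 398 = 2388
  Σ(formed) = 4098 kJ
ΔH = Σ(broken) − Σ(formed) = 3487 − 4098 = −611 kJ
For 5× the reaction as written: 5 × (−611) = −3055 kJ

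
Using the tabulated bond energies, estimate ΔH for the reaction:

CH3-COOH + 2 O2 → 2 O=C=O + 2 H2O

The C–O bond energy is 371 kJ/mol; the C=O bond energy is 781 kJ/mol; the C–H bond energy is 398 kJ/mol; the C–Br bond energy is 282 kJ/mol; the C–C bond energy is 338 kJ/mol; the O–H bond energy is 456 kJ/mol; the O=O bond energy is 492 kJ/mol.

ΔH ≈ −824 kJ

Bonds broken (reactants):
  C–C: 1 × 338 = 338
  C–H: 3 × 398 = 1194
  C–O: 1 × 371 = 371
  C=O: 1 × 781 = 781
  O–H: 1 × 456 = 456
  O=O: 2 × 492 = 984
  Σ(broken) = 4124 kJ
Bonds formed (products):
  C=O: 4 × 781 = 3124
  O–H: 4 × 456 = 1824
  Σ(formed) = 4948 kJ
ΔH = Σ(broken) − Σ(formed) = 4124 − 4948 = −824 kJ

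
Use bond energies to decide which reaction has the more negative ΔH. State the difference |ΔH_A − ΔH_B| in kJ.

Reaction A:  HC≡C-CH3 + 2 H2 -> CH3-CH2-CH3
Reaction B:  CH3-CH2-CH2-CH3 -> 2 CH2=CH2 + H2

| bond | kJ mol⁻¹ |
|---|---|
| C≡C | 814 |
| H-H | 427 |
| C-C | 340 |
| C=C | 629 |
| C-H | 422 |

Reaction A:
  Bonds broken (reactants):
    C≡C: 1 × 814 = 814
    C-C: 1 × 340 = 340
    C-H: 4 × 422 = 1688
    H-H: 2 × 427 = 854
    Σ(broken) = 3696 kJ
  Bonds formed (products):
    C-C: 2 × 340 = 680
    C-H: 8 × 422 = 3376
    Σ(formed) = 4056 kJ
  ΔH_A = 3696 − 4056 = −360 kJ
Reaction B:
  Bonds broken (reactants):
    C-C: 3 × 340 = 1020
    C-H: 10 × 422 = 4220
    Σ(broken) = 5240 kJ
  Bonds formed (products):
    C-H: 8 × 422 = 3376
    C=C: 2 × 629 = 1258
    H-H: 1 × 427 = 427
    Σ(formed) = 5061 kJ
  ΔH_B = 5240 − 5061 = +179 kJ
ΔH_A − ΔH_B = −539 kJ, so reaction A has the more negative ΔH; |ΔH_A − ΔH_B| = 539 kJ.

Reaction A, by 539 kJ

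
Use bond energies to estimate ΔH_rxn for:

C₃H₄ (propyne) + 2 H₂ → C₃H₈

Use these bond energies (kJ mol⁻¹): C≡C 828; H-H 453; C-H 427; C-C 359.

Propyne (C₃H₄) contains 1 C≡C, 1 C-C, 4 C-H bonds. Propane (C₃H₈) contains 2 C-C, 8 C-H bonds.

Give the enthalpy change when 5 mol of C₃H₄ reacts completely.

Bonds broken (reactants):
  C≡C: 1 × 828 = 828
  C-C: 1 × 359 = 359
  C-H: 4 × 427 = 1708
  H-H: 2 × 453 = 906
  Σ(broken) = 3801 kJ
Bonds formed (products):
  C-C: 2 × 359 = 718
  C-H: 8 × 427 = 3416
  Σ(formed) = 4134 kJ
ΔH = Σ(broken) − Σ(formed) = 3801 − 4134 = −333 kJ
For 5× the reaction as written: 5 × (−333) = −1665 kJ

ΔH = −1665 kJ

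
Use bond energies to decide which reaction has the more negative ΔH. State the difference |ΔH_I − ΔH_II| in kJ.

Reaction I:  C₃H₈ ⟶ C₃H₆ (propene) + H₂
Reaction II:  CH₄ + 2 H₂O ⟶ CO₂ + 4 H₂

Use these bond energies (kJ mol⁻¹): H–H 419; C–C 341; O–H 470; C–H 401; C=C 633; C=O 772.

Reaction I, by 173 kJ

Reaction I:
  Bonds broken (reactants):
    C–C: 2 × 341 = 682
    C–H: 8 × 401 = 3208
    Σ(broken) = 3890 kJ
  Bonds formed (products):
    C–C: 1 × 341 = 341
    C–H: 6 × 401 = 2406
    C=C: 1 × 633 = 633
    H–H: 1 × 419 = 419
    Σ(formed) = 3799 kJ
  ΔH_I = 3890 − 3799 = +91 kJ
Reaction II:
  Bonds broken (reactants):
    C–H: 4 × 401 = 1604
    O–H: 4 × 470 = 1880
    Σ(broken) = 3484 kJ
  Bonds formed (products):
    C=O: 2 × 772 = 1544
    H–H: 4 × 419 = 1676
    Σ(formed) = 3220 kJ
  ΔH_II = 3484 − 3220 = +264 kJ
ΔH_I − ΔH_II = −173 kJ, so reaction I has the more negative ΔH; |ΔH_I − ΔH_II| = 173 kJ.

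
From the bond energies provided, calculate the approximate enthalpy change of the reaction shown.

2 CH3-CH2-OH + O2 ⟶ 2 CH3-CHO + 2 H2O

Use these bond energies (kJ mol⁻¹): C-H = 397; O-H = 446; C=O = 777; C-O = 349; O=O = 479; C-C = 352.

Bonds broken (reactants):
  C-C: 2 × 352 = 704
  C-H: 10 × 397 = 3970
  C-O: 2 × 349 = 698
  O-H: 2 × 446 = 892
  O=O: 1 × 479 = 479
  Σ(broken) = 6743 kJ
Bonds formed (products):
  C-C: 2 × 352 = 704
  C-H: 8 × 397 = 3176
  C=O: 2 × 777 = 1554
  O-H: 4 × 446 = 1784
  Σ(formed) = 7218 kJ
ΔH = Σ(broken) − Σ(formed) = 6743 − 7218 = −475 kJ

ΔH ≈ −475 kJ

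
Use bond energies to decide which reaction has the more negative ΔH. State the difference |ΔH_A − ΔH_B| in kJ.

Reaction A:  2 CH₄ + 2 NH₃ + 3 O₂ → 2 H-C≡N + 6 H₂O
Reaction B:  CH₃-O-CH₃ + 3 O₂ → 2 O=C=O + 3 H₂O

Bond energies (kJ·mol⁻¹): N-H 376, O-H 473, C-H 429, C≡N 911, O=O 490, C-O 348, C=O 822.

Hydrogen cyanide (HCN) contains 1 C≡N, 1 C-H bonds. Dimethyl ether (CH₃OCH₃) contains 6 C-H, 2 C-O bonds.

Reaction B, by 188 kJ

Reaction A:
  Bonds broken (reactants):
    C-H: 8 × 429 = 3432
    N-H: 6 × 376 = 2256
    O=O: 3 × 490 = 1470
    Σ(broken) = 7158 kJ
  Bonds formed (products):
    C≡N: 2 × 911 = 1822
    C-H: 2 × 429 = 858
    O-H: 12 × 473 = 5676
    Σ(formed) = 8356 kJ
  ΔH_A = 7158 − 8356 = −1198 kJ
Reaction B:
  Bonds broken (reactants):
    C-H: 6 × 429 = 2574
    C-O: 2 × 348 = 696
    O=O: 3 × 490 = 1470
    Σ(broken) = 4740 kJ
  Bonds formed (products):
    C=O: 4 × 822 = 3288
    O-H: 6 × 473 = 2838
    Σ(formed) = 6126 kJ
  ΔH_B = 4740 − 6126 = −1386 kJ
ΔH_A − ΔH_B = +188 kJ, so reaction B has the more negative ΔH; |ΔH_A − ΔH_B| = 188 kJ.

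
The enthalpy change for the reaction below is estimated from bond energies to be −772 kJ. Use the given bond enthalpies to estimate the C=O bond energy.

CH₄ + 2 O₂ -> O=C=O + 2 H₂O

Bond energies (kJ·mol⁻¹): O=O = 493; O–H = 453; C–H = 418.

Let D be the C=O bond energy.
Σ(broken) = 4×418 + 2×493 = 2658
Σ(formed) = 2×D + 4×453 = 1812 + 2D
ΔH = Σ(broken) − Σ(formed) = (2658) − (1812 + 2D) = +846 − 2D
Setting this equal to −772 kJ gives 2D = 1618, so D = 809 kJ/mol.

D(C=O) ≈ 809 kJ/mol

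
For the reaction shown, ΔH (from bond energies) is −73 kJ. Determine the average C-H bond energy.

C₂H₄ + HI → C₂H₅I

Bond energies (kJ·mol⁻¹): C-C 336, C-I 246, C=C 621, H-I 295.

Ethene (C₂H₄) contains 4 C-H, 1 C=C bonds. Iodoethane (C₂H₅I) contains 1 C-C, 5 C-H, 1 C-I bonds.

Let D be the C-H bond energy.
Σ(broken) = 4×D + 1×621 + 1×295 = 916 + 4D
Σ(formed) = 1×336 + 5×D + 1×246 = 582 + 5D
ΔH = Σ(broken) − Σ(formed) = (916 + 4D) − (582 + 5D) = +334 − D
Setting this equal to −73 kJ gives D = 407 kJ/mol.

D(C-H) ≈ 407 kJ/mol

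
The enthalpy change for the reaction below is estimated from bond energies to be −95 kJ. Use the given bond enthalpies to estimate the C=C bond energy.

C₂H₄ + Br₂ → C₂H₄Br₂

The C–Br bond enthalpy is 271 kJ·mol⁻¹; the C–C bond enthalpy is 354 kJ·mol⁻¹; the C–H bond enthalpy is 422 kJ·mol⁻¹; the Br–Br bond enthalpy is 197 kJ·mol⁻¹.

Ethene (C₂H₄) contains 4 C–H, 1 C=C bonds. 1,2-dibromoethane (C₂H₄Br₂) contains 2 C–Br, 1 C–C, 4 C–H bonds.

Let D be the C=C bond energy.
Σ(broken) = 1×197 + 4×422 + 1×D = 1885 + D
Σ(formed) = 2×271 + 1×354 + 4×422 = 2584
ΔH = Σ(broken) − Σ(formed) = (1885 + D) − (2584) = −699 + D
Setting this equal to −95 kJ gives D = 604 kJ/mol.

D(C=C) ≈ 604 kJ/mol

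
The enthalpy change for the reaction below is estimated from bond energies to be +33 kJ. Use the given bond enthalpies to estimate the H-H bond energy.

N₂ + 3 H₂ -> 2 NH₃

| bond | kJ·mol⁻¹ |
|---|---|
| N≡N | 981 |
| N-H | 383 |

D(H-H) ≈ 450 kJ/mol

Let D be the H-H bond energy.
Σ(broken) = 3×D + 1×981 = 981 + 3D
Σ(formed) = 6×383 = 2298
ΔH = Σ(broken) − Σ(formed) = (981 + 3D) − (2298) = −1317 + 3D
Setting this equal to +33 kJ gives 3D = 1350, so D = 450 kJ/mol.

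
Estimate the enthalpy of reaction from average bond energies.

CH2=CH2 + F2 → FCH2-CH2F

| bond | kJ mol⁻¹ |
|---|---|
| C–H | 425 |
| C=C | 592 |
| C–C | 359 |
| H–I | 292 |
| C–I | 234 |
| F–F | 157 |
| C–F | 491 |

ΔH ≈ −592 kJ

Bonds broken (reactants):
  C–H: 4 × 425 = 1700
  C=C: 1 × 592 = 592
  F–F: 1 × 157 = 157
  Σ(broken) = 2449 kJ
Bonds formed (products):
  C–C: 1 × 359 = 359
  C–F: 2 × 491 = 982
  C–H: 4 × 425 = 1700
  Σ(formed) = 3041 kJ
ΔH = Σ(broken) − Σ(formed) = 2449 − 3041 = −592 kJ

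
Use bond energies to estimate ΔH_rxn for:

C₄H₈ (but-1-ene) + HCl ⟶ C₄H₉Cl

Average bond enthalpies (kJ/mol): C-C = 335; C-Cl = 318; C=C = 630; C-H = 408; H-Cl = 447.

Bonds broken (reactants):
  C-C: 2 × 335 = 670
  C-H: 8 × 408 = 3264
  C=C: 1 × 630 = 630
  H-Cl: 1 × 447 = 447
  Σ(broken) = 5011 kJ
Bonds formed (products):
  C-C: 3 × 335 = 1005
  C-Cl: 1 × 318 = 318
  C-H: 9 × 408 = 3672
  Σ(formed) = 4995 kJ
ΔH = Σ(broken) − Σ(formed) = 5011 − 4995 = +16 kJ

ΔH ≈ +16 kJ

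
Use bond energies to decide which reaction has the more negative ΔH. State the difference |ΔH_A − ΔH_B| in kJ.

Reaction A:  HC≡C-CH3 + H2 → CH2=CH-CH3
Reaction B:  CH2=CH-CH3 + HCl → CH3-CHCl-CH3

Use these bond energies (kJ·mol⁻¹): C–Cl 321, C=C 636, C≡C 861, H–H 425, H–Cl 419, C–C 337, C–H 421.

Reaction A:
  Bonds broken (reactants):
    C≡C: 1 × 861 = 861
    C–C: 1 × 337 = 337
    C–H: 4 × 421 = 1684
    H–H: 1 × 425 = 425
    Σ(broken) = 3307 kJ
  Bonds formed (products):
    C–C: 1 × 337 = 337
    C–H: 6 × 421 = 2526
    C=C: 1 × 636 = 636
    Σ(formed) = 3499 kJ
  ΔH_A = 3307 − 3499 = −192 kJ
Reaction B:
  Bonds broken (reactants):
    C–C: 1 × 337 = 337
    C–H: 6 × 421 = 2526
    C=C: 1 × 636 = 636
    H–Cl: 1 × 419 = 419
    Σ(broken) = 3918 kJ
  Bonds formed (products):
    C–C: 2 × 337 = 674
    C–Cl: 1 × 321 = 321
    C–H: 7 × 421 = 2947
    Σ(formed) = 3942 kJ
  ΔH_B = 3918 − 3942 = −24 kJ
ΔH_A − ΔH_B = −168 kJ, so reaction A has the more negative ΔH; |ΔH_A − ΔH_B| = 168 kJ.

Reaction A, by 168 kJ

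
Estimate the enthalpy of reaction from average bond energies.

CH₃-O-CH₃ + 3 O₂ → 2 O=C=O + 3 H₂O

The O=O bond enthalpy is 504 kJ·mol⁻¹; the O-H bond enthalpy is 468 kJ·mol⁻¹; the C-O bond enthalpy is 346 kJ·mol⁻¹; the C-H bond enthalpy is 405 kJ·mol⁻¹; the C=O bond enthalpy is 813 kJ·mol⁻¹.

Bonds broken (reactants):
  C-H: 6 × 405 = 2430
  C-O: 2 × 346 = 692
  O=O: 3 × 504 = 1512
  Σ(broken) = 4634 kJ
Bonds formed (products):
  C=O: 4 × 813 = 3252
  O-H: 6 × 468 = 2808
  Σ(formed) = 6060 kJ
ΔH = Σ(broken) − Σ(formed) = 4634 − 6060 = −1426 kJ

ΔH ≈ −1426 kJ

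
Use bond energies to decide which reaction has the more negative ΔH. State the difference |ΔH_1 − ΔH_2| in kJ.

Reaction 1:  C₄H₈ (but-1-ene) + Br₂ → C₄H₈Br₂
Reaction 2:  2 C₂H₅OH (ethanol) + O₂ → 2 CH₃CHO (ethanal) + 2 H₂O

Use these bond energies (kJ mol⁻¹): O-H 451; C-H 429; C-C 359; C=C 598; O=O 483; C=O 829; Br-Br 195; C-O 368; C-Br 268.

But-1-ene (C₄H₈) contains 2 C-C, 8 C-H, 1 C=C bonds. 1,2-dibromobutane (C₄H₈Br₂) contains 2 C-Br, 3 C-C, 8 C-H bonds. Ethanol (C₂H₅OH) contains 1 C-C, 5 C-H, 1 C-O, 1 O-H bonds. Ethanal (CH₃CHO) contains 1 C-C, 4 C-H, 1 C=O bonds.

Reaction 1:
  Bonds broken (reactants):
    Br-Br: 1 × 195 = 195
    C-C: 2 × 359 = 718
    C-H: 8 × 429 = 3432
    C=C: 1 × 598 = 598
    Σ(broken) = 4943 kJ
  Bonds formed (products):
    C-Br: 2 × 268 = 536
    C-C: 3 × 359 = 1077
    C-H: 8 × 429 = 3432
    Σ(formed) = 5045 kJ
  ΔH_1 = 4943 − 5045 = −102 kJ
Reaction 2:
  Bonds broken (reactants):
    C-C: 2 × 359 = 718
    C-H: 10 × 429 = 4290
    C-O: 2 × 368 = 736
    O-H: 2 × 451 = 902
    O=O: 1 × 483 = 483
    Σ(broken) = 7129 kJ
  Bonds formed (products):
    C-C: 2 × 359 = 718
    C-H: 8 × 429 = 3432
    C=O: 2 × 829 = 1658
    O-H: 4 × 451 = 1804
    Σ(formed) = 7612 kJ
  ΔH_2 = 7129 − 7612 = −483 kJ
ΔH_1 − ΔH_2 = +381 kJ, so reaction 2 has the more negative ΔH; |ΔH_1 − ΔH_2| = 381 kJ.

Reaction 2, by 381 kJ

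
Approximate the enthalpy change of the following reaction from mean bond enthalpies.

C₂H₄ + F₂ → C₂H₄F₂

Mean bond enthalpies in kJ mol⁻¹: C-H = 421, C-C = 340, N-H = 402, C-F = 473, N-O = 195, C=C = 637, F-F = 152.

ΔH ≈ −497 kJ

Bonds broken (reactants):
  C-H: 4 × 421 = 1684
  C=C: 1 × 637 = 637
  F-F: 1 × 152 = 152
  Σ(broken) = 2473 kJ
Bonds formed (products):
  C-C: 1 × 340 = 340
  C-F: 2 × 473 = 946
  C-H: 4 × 421 = 1684
  Σ(formed) = 2970 kJ
ΔH = Σ(broken) − Σ(formed) = 2473 − 2970 = −497 kJ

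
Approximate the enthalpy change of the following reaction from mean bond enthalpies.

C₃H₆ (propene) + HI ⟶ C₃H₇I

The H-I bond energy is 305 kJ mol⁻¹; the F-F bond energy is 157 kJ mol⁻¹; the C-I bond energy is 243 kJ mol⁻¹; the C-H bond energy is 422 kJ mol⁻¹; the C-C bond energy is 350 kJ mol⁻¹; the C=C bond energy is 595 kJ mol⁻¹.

ΔH ≈ −115 kJ

Bonds broken (reactants):
  C-C: 1 × 350 = 350
  C-H: 6 × 422 = 2532
  C=C: 1 × 595 = 595
  H-I: 1 × 305 = 305
  Σ(broken) = 3782 kJ
Bonds formed (products):
  C-C: 2 × 350 = 700
  C-H: 7 × 422 = 2954
  C-I: 1 × 243 = 243
  Σ(formed) = 3897 kJ
ΔH = Σ(broken) − Σ(formed) = 3782 − 3897 = −115 kJ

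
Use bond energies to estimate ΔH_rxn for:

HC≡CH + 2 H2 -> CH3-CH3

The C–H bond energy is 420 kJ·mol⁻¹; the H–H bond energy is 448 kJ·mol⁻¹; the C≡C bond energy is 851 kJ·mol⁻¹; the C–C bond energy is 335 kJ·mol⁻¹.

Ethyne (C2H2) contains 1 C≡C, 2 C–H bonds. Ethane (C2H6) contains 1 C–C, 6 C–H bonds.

Bonds broken (reactants):
  C≡C: 1 × 851 = 851
  C–H: 2 × 420 = 840
  H–H: 2 × 448 = 896
  Σ(broken) = 2587 kJ
Bonds formed (products):
  C–C: 1 × 335 = 335
  C–H: 6 × 420 = 2520
  Σ(formed) = 2855 kJ
ΔH = Σ(broken) − Σ(formed) = 2587 − 2855 = −268 kJ

ΔH ≈ −268 kJ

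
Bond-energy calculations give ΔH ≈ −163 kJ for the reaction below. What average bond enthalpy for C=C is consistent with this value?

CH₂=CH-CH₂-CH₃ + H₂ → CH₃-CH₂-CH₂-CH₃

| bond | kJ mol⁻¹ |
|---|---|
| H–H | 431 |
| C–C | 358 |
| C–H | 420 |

D(C=C) ≈ 604 kJ/mol

Let D be the C=C bond energy.
Σ(broken) = 2×358 + 8×420 + 1×D + 1×431 = 4507 + D
Σ(formed) = 3×358 + 10×420 = 5274
ΔH = Σ(broken) − Σ(formed) = (4507 + D) − (5274) = −767 + D
Setting this equal to −163 kJ gives D = 604 kJ/mol.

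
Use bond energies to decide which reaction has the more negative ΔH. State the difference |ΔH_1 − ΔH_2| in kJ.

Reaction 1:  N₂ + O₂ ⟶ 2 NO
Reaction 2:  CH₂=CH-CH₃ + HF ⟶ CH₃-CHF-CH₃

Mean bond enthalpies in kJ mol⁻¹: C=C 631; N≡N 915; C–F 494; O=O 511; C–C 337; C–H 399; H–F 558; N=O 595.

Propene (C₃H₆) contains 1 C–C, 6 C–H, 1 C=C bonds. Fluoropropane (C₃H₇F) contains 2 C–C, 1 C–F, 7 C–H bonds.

Reaction 2, by 277 kJ

Reaction 1:
  Bonds broken (reactants):
    N≡N: 1 × 915 = 915
    O=O: 1 × 511 = 511
    Σ(broken) = 1426 kJ
  Bonds formed (products):
    N=O: 2 × 595 = 1190
    Σ(formed) = 1190 kJ
  ΔH_1 = 1426 − 1190 = +236 kJ
Reaction 2:
  Bonds broken (reactants):
    C–C: 1 × 337 = 337
    C–H: 6 × 399 = 2394
    C=C: 1 × 631 = 631
    H–F: 1 × 558 = 558
    Σ(broken) = 3920 kJ
  Bonds formed (products):
    C–C: 2 × 337 = 674
    C–F: 1 × 494 = 494
    C–H: 7 × 399 = 2793
    Σ(formed) = 3961 kJ
  ΔH_2 = 3920 − 3961 = −41 kJ
ΔH_1 − ΔH_2 = +277 kJ, so reaction 2 has the more negative ΔH; |ΔH_1 − ΔH_2| = 277 kJ.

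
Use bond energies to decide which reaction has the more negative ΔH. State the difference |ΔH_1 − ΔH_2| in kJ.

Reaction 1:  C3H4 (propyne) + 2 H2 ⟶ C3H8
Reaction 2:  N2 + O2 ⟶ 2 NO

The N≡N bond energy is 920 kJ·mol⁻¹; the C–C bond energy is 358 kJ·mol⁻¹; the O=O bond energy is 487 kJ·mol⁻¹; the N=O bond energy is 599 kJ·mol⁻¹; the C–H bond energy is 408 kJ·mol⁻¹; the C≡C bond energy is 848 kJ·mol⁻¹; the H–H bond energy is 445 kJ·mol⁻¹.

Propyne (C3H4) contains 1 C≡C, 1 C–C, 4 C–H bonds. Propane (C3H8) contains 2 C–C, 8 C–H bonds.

Reaction 1, by 461 kJ

Reaction 1:
  Bonds broken (reactants):
    C≡C: 1 × 848 = 848
    C–C: 1 × 358 = 358
    C–H: 4 × 408 = 1632
    H–H: 2 × 445 = 890
    Σ(broken) = 3728 kJ
  Bonds formed (products):
    C–C: 2 × 358 = 716
    C–H: 8 × 408 = 3264
    Σ(formed) = 3980 kJ
  ΔH_1 = 3728 − 3980 = −252 kJ
Reaction 2:
  Bonds broken (reactants):
    N≡N: 1 × 920 = 920
    O=O: 1 × 487 = 487
    Σ(broken) = 1407 kJ
  Bonds formed (products):
    N=O: 2 × 599 = 1198
    Σ(formed) = 1198 kJ
  ΔH_2 = 1407 − 1198 = +209 kJ
ΔH_1 − ΔH_2 = −461 kJ, so reaction 1 has the more negative ΔH; |ΔH_1 − ΔH_2| = 461 kJ.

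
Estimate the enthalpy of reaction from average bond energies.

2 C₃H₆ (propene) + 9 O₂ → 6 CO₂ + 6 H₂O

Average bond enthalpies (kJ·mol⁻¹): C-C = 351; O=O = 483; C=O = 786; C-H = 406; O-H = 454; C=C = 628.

ΔH ≈ −3703 kJ

Bonds broken (reactants):
  C-C: 2 × 351 = 702
  C-H: 12 × 406 = 4872
  C=C: 2 × 628 = 1256
  O=O: 9 × 483 = 4347
  Σ(broken) = 11177 kJ
Bonds formed (products):
  C=O: 12 × 786 = 9432
  O-H: 12 × 454 = 5448
  Σ(formed) = 14880 kJ
ΔH = Σ(broken) − Σ(formed) = 11177 − 14880 = −3703 kJ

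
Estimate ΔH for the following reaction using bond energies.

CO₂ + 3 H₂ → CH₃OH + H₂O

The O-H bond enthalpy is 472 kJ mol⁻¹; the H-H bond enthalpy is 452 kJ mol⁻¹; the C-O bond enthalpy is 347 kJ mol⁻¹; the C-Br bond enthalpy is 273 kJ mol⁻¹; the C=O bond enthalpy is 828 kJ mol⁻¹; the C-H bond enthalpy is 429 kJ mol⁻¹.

Bonds broken (reactants):
  C=O: 2 × 828 = 1656
  H-H: 3 × 452 = 1356
  Σ(broken) = 3012 kJ
Bonds formed (products):
  C-H: 3 × 429 = 1287
  C-O: 1 × 347 = 347
  O-H: 3 × 472 = 1416
  Σ(formed) = 3050 kJ
ΔH = Σ(broken) − Σ(formed) = 3012 − 3050 = −38 kJ

ΔH ≈ −38 kJ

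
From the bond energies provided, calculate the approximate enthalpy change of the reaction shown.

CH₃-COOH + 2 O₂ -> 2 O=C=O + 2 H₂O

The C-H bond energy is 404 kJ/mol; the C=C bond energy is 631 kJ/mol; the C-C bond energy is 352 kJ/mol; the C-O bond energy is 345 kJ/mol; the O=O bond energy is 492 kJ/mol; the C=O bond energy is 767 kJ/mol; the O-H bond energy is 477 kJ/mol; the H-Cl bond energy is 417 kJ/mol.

Bonds broken (reactants):
  C-C: 1 × 352 = 352
  C-H: 3 × 404 = 1212
  C-O: 1 × 345 = 345
  C=O: 1 × 767 = 767
  O-H: 1 × 477 = 477
  O=O: 2 × 492 = 984
  Σ(broken) = 4137 kJ
Bonds formed (products):
  C=O: 4 × 767 = 3068
  O-H: 4 × 477 = 1908
  Σ(formed) = 4976 kJ
ΔH = Σ(broken) − Σ(formed) = 4137 − 4976 = −839 kJ

ΔH ≈ −839 kJ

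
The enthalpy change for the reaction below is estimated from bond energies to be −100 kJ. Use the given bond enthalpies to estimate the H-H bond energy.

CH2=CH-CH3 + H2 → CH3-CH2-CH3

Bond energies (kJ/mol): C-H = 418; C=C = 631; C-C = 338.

D(H-H) ≈ 443 kJ/mol

Let D be the H-H bond energy.
Σ(broken) = 1×338 + 6×418 + 1×631 + 1×D = 3477 + D
Σ(formed) = 2×338 + 8×418 = 4020
ΔH = Σ(broken) − Σ(formed) = (3477 + D) − (4020) = −543 + D
Setting this equal to −100 kJ gives D = 443 kJ/mol.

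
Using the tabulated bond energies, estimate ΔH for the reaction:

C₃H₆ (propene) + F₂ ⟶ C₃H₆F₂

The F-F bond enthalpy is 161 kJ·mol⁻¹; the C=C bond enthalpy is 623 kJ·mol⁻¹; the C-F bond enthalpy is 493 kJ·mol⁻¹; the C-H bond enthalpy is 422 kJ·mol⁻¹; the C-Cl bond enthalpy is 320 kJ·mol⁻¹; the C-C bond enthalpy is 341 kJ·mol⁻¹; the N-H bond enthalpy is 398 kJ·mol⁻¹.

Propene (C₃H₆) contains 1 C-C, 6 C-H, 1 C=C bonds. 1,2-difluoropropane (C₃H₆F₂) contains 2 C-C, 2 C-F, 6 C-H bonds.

ΔH ≈ −543 kJ

Bonds broken (reactants):
  C-C: 1 × 341 = 341
  C-H: 6 × 422 = 2532
  C=C: 1 × 623 = 623
  F-F: 1 × 161 = 161
  Σ(broken) = 3657 kJ
Bonds formed (products):
  C-C: 2 × 341 = 682
  C-F: 2 × 493 = 986
  C-H: 6 × 422 = 2532
  Σ(formed) = 4200 kJ
ΔH = Σ(broken) − Σ(formed) = 3657 − 4200 = −543 kJ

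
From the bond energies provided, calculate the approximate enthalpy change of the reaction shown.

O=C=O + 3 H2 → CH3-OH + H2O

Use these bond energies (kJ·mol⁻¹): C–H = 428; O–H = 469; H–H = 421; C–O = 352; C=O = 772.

Bonds broken (reactants):
  C=O: 2 × 772 = 1544
  H–H: 3 × 421 = 1263
  Σ(broken) = 2807 kJ
Bonds formed (products):
  C–H: 3 × 428 = 1284
  C–O: 1 × 352 = 352
  O–H: 3 × 469 = 1407
  Σ(formed) = 3043 kJ
ΔH = Σ(broken) − Σ(formed) = 2807 − 3043 = −236 kJ

ΔH ≈ −236 kJ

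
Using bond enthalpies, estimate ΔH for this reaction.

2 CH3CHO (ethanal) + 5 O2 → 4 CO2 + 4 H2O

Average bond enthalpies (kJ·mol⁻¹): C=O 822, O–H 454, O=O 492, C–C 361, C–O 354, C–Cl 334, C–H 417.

Bonds broken (reactants):
  C–C: 2 × 361 = 722
  C–H: 8 × 417 = 3336
  C=O: 2 × 822 = 1644
  O=O: 5 × 492 = 2460
  Σ(broken) = 8162 kJ
Bonds formed (products):
  C=O: 8 × 822 = 6576
  O–H: 8 × 454 = 3632
  Σ(formed) = 10208 kJ
ΔH = Σ(broken) − Σ(formed) = 8162 − 10208 = −2046 kJ

ΔH ≈ −2046 kJ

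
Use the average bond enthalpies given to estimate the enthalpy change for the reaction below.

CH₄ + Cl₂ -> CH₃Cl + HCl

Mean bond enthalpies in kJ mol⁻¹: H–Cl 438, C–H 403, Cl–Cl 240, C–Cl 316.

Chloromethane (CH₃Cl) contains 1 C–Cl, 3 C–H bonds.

ΔH ≈ −111 kJ

Bonds broken (reactants):
  C–H: 4 × 403 = 1612
  Cl–Cl: 1 × 240 = 240
  Σ(broken) = 1852 kJ
Bonds formed (products):
  C–Cl: 1 × 316 = 316
  C–H: 3 × 403 = 1209
  H–Cl: 1 × 438 = 438
  Σ(formed) = 1963 kJ
ΔH = Σ(broken) − Σ(formed) = 1852 − 1963 = −111 kJ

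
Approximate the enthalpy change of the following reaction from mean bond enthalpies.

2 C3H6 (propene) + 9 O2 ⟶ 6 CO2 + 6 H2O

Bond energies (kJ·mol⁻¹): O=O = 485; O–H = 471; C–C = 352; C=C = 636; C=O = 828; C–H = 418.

Bonds broken (reactants):
  C–C: 2 × 352 = 704
  C–H: 12 × 418 = 5016
  C=C: 2 × 636 = 1272
  O=O: 9 × 485 = 4365
  Σ(broken) = 11357 kJ
Bonds formed (products):
  C=O: 12 × 828 = 9936
  O–H: 12 × 471 = 5652
  Σ(formed) = 15588 kJ
ΔH = Σ(broken) − Σ(formed) = 11357 − 15588 = −4231 kJ

ΔH ≈ −4231 kJ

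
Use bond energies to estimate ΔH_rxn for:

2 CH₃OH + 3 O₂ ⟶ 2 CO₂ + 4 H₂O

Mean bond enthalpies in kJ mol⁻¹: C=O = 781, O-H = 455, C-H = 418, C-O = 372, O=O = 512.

Bonds broken (reactants):
  C-H: 6 × 418 = 2508
  C-O: 2 × 372 = 744
  O-H: 2 × 455 = 910
  O=O: 3 × 512 = 1536
  Σ(broken) = 5698 kJ
Bonds formed (products):
  C=O: 4 × 781 = 3124
  O-H: 8 × 455 = 3640
  Σ(formed) = 6764 kJ
ΔH = Σ(broken) − Σ(formed) = 5698 − 6764 = −1066 kJ

ΔH ≈ −1066 kJ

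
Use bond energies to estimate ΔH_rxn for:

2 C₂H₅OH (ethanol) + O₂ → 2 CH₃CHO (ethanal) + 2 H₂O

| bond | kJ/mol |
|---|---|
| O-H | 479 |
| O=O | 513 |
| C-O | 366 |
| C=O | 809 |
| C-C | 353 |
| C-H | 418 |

Bonds broken (reactants):
  C-C: 2 × 353 = 706
  C-H: 10 × 418 = 4180
  C-O: 2 × 366 = 732
  O-H: 2 × 479 = 958
  O=O: 1 × 513 = 513
  Σ(broken) = 7089 kJ
Bonds formed (products):
  C-C: 2 × 353 = 706
  C-H: 8 × 418 = 3344
  C=O: 2 × 809 = 1618
  O-H: 4 × 479 = 1916
  Σ(formed) = 7584 kJ
ΔH = Σ(broken) − Σ(formed) = 7089 − 7584 = −495 kJ

ΔH ≈ −495 kJ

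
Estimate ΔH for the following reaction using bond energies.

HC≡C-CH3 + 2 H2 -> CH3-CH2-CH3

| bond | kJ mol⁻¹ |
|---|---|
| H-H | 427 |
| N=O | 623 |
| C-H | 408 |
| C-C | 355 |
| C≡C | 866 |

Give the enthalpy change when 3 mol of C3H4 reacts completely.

Bonds broken (reactants):
  C≡C: 1 × 866 = 866
  C-C: 1 × 355 = 355
  C-H: 4 × 408 = 1632
  H-H: 2 × 427 = 854
  Σ(broken) = 3707 kJ
Bonds formed (products):
  C-C: 2 × 355 = 710
  C-H: 8 × 408 = 3264
  Σ(formed) = 3974 kJ
ΔH = Σ(broken) − Σ(formed) = 3707 − 3974 = −267 kJ
For 3× the reaction as written: 3 × (−267) = −801 kJ

ΔH = −801 kJ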